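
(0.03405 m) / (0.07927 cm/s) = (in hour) 0.01193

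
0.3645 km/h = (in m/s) 0.1013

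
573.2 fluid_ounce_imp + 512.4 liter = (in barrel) 3.325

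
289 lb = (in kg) 131.1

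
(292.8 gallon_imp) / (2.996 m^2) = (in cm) 44.43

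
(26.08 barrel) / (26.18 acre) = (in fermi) 3.914e+10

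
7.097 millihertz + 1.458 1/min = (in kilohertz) 3.14e-05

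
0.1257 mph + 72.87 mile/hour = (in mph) 73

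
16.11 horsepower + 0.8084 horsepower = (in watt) 1.262e+04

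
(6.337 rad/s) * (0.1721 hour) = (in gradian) 2.499e+05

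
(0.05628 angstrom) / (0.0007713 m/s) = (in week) 1.206e-14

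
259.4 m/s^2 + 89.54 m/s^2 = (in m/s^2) 348.9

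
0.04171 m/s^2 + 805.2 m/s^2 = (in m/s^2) 805.2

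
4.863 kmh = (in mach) 0.003967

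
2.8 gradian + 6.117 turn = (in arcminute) 1.323e+05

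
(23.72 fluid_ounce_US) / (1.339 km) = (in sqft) 5.639e-06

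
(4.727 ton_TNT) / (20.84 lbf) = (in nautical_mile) 1.152e+05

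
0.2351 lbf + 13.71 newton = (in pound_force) 3.317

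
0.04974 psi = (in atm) 0.003385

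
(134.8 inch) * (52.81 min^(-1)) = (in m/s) 3.014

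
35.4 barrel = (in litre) 5628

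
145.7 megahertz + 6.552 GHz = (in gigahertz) 6.698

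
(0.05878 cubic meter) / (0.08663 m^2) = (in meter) 0.6785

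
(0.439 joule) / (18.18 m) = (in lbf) 0.005429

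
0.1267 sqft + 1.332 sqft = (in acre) 3.349e-05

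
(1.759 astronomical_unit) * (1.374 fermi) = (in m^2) 0.0003616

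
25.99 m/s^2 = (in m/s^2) 25.99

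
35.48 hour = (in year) 0.00405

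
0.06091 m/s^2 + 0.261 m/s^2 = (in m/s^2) 0.3219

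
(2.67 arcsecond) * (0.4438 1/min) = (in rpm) 9.143e-07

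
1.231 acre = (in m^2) 4982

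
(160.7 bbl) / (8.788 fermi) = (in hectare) 2.907e+11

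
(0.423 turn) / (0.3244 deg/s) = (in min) 7.824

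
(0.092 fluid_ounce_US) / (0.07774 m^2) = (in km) 3.5e-08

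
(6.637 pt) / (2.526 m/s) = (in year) 2.939e-11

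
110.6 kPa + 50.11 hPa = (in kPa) 115.6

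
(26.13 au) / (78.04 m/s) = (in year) 1588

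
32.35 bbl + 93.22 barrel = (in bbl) 125.6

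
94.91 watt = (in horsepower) 0.1273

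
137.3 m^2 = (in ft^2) 1478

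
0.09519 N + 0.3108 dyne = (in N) 0.09519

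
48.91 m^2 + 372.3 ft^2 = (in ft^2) 898.8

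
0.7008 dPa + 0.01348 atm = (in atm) 0.01348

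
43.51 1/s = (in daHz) 4.351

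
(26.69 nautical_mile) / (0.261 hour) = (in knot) 102.3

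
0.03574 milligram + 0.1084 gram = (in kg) 0.0001084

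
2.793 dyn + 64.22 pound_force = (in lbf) 64.22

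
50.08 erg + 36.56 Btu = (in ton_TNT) 9.219e-06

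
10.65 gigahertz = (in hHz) 1.065e+08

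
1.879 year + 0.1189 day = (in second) 5.927e+07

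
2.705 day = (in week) 0.3864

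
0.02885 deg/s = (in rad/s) 0.0005035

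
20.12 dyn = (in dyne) 20.12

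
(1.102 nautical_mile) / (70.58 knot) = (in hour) 0.01561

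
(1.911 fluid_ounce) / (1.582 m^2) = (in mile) 2.22e-08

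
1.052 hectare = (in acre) 2.6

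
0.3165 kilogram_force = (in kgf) 0.3165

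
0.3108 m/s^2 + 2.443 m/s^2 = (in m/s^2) 2.754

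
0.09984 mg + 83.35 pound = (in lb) 83.35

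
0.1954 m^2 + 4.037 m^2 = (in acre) 0.001046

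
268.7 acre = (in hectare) 108.7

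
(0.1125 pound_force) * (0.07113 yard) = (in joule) 0.03255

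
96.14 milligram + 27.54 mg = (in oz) 0.004363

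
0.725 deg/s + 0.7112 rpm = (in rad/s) 0.08713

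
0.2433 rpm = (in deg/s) 1.46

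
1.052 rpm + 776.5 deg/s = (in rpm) 130.5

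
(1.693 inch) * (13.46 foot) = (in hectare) 1.764e-05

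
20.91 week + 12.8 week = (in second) 2.039e+07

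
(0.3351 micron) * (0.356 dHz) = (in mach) 3.504e-11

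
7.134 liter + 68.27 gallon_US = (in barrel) 1.67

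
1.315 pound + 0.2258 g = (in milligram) 5.967e+05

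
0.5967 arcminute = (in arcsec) 35.8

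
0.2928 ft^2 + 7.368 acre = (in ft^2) 3.21e+05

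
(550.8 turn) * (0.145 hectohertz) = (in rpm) 4.792e+05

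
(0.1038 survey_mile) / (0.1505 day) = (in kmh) 0.04625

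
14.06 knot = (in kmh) 26.04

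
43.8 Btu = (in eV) 2.884e+23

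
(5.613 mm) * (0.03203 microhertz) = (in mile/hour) 4.022e-10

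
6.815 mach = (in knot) 4511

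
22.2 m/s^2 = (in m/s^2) 22.2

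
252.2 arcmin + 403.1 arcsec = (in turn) 0.01199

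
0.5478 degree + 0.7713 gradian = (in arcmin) 74.52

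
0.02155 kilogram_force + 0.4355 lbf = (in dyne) 2.149e+05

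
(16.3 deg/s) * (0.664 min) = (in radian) 11.33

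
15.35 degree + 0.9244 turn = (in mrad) 6076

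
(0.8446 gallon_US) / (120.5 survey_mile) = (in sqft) 1.775e-07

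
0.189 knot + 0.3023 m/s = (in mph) 0.8937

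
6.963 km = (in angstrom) 6.963e+13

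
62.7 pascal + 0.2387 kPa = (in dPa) 3014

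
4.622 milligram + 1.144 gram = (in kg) 0.001149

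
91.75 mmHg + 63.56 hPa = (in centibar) 18.59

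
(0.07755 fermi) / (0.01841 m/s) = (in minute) 7.021e-17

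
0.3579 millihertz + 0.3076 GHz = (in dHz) 3.076e+09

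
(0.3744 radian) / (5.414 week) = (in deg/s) 6.551e-06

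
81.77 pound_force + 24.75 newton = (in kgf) 39.61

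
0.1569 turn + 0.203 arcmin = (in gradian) 62.76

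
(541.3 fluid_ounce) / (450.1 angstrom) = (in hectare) 35.57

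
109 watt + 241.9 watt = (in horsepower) 0.4706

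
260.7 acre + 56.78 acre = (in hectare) 128.5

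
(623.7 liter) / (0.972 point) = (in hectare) 0.1819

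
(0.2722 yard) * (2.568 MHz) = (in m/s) 6.392e+05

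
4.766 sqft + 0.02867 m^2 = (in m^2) 0.4714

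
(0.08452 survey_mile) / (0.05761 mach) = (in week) 1.147e-05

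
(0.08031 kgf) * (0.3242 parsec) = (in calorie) 1.883e+15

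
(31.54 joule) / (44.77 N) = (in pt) 1997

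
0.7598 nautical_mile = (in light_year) 1.487e-13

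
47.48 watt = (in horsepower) 0.06367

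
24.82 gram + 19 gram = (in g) 43.82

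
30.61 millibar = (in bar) 0.03061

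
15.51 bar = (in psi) 225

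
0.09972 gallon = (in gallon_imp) 0.08303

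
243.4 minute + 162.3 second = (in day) 0.1709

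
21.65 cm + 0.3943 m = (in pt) 1731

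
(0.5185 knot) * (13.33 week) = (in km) 2150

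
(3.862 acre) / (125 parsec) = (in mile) 2.518e-18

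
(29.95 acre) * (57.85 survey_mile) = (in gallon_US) 2.981e+12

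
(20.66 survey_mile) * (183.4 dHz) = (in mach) 1791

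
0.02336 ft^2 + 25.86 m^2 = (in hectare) 0.002586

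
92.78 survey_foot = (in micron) 2.828e+07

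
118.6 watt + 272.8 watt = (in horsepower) 0.5249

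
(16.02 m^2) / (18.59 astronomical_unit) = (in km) 5.76e-15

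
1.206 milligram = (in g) 0.001206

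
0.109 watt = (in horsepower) 0.0001462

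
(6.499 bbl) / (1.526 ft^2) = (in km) 0.007288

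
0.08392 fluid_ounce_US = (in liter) 0.002482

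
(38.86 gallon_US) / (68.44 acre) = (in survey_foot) 1.742e-06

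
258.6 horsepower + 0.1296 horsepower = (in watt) 1.929e+05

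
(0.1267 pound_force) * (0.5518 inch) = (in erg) 7.899e+04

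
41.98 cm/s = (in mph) 0.9391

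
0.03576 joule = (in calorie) 0.008547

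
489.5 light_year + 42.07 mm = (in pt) 1.313e+22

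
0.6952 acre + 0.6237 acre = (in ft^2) 5.745e+04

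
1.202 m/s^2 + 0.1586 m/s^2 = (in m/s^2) 1.361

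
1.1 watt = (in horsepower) 0.001475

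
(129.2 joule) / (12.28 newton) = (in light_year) 1.112e-15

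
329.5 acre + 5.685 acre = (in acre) 335.2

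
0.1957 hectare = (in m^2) 1957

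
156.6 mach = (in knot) 1.037e+05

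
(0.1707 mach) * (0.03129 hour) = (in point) 1.856e+07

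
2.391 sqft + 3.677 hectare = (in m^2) 3.677e+04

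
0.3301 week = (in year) 0.006331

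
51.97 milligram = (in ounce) 0.001833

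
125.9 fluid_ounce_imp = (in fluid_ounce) 121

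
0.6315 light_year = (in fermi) 5.974e+30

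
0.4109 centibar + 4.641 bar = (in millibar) 4645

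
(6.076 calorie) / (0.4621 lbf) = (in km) 0.01237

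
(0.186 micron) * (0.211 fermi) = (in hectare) 3.925e-27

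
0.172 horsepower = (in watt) 128.3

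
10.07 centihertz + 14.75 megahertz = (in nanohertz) 1.475e+16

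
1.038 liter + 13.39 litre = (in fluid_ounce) 487.9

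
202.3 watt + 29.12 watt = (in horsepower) 0.3103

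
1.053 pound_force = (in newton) 4.684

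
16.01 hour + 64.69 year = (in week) 3373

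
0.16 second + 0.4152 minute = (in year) 7.95e-07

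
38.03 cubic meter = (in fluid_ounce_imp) 1.338e+06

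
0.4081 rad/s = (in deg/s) 23.38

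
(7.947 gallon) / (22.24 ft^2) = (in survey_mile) 9.047e-06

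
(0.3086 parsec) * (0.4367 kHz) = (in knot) 8.083e+18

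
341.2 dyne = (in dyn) 341.2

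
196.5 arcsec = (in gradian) 0.06065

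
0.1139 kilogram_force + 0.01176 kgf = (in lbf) 0.277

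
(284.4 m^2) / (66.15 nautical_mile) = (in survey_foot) 0.007616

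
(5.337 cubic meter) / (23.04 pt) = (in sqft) 7068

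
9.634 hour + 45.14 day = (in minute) 6.558e+04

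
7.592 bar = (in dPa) 7.592e+06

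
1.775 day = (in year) 0.004863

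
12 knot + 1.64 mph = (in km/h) 24.86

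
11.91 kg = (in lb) 26.26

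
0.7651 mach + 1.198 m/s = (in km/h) 942.2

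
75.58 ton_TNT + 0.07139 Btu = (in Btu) 2.997e+08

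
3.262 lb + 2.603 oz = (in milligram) 1.553e+06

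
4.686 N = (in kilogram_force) 0.4778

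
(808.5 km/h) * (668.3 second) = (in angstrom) 1.501e+15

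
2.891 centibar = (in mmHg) 21.68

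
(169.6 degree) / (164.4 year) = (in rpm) 5.452e-09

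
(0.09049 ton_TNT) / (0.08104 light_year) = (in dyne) 0.04938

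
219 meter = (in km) 0.219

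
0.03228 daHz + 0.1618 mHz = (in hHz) 0.00323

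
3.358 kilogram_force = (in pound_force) 7.403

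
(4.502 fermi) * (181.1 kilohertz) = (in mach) 2.394e-12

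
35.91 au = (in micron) 5.372e+18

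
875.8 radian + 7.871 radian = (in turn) 140.6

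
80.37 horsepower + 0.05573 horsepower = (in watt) 5.997e+04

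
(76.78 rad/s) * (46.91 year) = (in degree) 6.508e+12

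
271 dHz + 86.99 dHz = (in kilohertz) 0.0358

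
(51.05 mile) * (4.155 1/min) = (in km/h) 2.048e+04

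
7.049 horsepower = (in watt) 5256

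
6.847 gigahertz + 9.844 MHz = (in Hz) 6.857e+09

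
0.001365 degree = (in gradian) 0.001517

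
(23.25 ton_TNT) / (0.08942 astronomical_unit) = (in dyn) 7.272e+05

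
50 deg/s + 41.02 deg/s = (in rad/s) 1.589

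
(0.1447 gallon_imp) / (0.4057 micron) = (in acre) 0.4007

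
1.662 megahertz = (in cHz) 1.662e+08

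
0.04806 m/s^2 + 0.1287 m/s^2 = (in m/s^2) 0.1768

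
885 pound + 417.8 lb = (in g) 5.909e+05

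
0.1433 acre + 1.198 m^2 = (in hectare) 0.05811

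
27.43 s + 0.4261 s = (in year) 8.833e-07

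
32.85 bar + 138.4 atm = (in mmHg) 1.298e+05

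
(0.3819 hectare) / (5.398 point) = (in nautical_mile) 1083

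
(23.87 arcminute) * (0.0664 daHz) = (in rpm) 0.04403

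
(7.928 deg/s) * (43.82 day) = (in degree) 3.002e+07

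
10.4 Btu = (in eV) 6.849e+22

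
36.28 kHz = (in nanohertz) 3.628e+13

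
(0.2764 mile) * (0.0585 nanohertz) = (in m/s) 2.602e-08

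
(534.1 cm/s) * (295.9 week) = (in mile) 5.939e+05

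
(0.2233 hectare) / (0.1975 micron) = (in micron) 1.131e+16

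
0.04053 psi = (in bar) 0.002794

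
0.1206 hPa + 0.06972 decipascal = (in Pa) 12.07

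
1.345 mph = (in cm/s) 60.13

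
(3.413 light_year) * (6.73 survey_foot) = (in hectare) 6.624e+12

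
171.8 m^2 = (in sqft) 1849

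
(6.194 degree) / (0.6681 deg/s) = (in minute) 0.1545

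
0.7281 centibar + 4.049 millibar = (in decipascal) 1.133e+04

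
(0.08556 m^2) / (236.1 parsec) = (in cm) 1.174e-18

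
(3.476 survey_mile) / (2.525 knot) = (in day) 0.04984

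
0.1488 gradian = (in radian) 0.002337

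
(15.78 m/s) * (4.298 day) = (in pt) 1.661e+10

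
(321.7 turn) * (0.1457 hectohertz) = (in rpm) 2.812e+05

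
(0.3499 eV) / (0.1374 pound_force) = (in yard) 1.003e-19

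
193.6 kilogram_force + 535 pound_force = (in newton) 4278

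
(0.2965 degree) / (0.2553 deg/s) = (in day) 1.344e-05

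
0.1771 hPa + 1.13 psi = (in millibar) 78.09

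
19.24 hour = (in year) 0.002196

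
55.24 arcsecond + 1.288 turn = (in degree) 463.7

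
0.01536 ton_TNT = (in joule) 6.427e+07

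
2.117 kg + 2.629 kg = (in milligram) 4.746e+06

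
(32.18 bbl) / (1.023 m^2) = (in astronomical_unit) 3.343e-11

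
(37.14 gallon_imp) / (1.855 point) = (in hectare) 0.0258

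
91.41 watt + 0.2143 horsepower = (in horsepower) 0.3369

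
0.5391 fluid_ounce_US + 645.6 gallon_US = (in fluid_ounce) 8.264e+04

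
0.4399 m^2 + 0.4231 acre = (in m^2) 1713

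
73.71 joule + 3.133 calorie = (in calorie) 20.75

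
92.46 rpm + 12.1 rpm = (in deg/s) 627.4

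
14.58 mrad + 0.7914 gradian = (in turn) 0.004299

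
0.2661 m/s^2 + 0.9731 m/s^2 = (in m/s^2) 1.239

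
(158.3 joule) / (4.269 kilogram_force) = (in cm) 378.1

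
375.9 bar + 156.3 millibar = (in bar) 376.1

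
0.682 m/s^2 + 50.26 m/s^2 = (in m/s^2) 50.94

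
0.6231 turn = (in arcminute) 1.346e+04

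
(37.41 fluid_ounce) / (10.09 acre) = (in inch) 1.067e-06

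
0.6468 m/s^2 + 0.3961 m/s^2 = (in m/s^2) 1.043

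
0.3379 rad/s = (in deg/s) 19.36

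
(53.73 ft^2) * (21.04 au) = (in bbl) 9.882e+13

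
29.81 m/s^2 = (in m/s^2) 29.81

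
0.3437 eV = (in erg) 5.507e-13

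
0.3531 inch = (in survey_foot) 0.02942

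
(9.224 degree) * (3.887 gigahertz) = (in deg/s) 3.585e+10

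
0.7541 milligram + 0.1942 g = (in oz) 0.006877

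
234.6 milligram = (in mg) 234.6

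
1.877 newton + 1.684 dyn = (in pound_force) 0.422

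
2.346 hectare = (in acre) 5.797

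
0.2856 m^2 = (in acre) 7.057e-05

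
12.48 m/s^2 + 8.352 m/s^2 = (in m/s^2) 20.83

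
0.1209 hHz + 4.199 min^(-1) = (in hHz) 0.1216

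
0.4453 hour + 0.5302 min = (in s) 1635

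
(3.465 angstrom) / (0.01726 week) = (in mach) 9.748e-17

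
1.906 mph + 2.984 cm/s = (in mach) 0.00259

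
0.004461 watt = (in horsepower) 5.982e-06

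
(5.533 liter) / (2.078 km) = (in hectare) 2.663e-10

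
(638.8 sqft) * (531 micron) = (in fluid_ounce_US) 1066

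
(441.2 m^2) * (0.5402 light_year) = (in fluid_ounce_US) 7.625e+22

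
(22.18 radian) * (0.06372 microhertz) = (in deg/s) 8.098e-05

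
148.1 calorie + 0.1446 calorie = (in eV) 3.871e+21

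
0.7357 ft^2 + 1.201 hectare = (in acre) 2.968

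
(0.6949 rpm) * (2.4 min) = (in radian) 10.48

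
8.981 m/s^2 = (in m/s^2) 8.981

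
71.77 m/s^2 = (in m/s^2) 71.77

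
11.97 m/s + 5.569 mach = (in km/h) 6870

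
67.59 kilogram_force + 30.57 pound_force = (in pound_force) 179.6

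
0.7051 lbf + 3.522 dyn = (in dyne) 3.136e+05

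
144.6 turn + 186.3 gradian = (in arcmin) 3.133e+06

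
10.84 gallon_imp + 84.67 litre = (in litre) 133.9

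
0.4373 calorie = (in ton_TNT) 4.373e-10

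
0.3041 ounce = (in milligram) 8621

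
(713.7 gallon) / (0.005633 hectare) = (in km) 4.796e-05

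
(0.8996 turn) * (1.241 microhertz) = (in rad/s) 7.015e-06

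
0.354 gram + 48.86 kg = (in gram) 4.886e+04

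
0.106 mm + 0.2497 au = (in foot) 1.226e+11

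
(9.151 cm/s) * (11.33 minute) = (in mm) 6.221e+04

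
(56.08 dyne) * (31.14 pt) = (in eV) 3.845e+13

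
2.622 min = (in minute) 2.622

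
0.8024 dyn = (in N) 8.024e-06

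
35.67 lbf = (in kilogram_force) 16.18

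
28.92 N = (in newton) 28.92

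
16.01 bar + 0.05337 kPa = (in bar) 16.01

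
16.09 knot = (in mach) 0.02431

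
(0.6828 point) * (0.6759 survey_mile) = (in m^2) 0.262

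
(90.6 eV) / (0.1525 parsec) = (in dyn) 3.085e-28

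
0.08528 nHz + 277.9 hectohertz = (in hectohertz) 277.9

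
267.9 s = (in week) 0.000443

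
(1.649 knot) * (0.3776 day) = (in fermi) 2.768e+19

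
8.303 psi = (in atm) 0.565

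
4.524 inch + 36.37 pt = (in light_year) 1.35e-17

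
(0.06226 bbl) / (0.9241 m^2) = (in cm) 1.071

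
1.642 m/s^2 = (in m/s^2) 1.642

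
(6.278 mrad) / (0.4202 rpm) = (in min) 0.002378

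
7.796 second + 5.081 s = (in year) 4.083e-07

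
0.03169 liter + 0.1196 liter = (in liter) 0.1513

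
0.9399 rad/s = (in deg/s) 53.85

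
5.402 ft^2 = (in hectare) 5.019e-05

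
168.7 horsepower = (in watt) 1.258e+05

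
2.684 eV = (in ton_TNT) 1.028e-28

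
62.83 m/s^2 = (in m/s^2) 62.83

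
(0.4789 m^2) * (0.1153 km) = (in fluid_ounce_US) 1.867e+06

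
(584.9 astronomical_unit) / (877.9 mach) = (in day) 3388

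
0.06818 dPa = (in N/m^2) 0.006818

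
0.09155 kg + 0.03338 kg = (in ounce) 4.407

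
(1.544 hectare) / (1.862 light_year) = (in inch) 3.451e-11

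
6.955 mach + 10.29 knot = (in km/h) 8544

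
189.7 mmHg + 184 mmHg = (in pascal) 4.982e+04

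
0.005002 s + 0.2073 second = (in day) 2.457e-06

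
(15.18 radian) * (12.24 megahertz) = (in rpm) 1.774e+09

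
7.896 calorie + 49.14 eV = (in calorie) 7.896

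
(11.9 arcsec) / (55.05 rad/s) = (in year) 3.323e-14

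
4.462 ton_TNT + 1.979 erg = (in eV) 1.165e+29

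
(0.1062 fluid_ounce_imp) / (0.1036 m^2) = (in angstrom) 2.913e+05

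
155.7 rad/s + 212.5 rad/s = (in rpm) 3516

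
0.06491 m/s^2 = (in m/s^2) 0.06491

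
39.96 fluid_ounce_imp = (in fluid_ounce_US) 38.39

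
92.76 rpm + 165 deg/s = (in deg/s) 721.6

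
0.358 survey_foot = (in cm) 10.91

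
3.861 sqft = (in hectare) 3.587e-05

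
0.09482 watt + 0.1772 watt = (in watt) 0.272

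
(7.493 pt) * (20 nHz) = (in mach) 1.553e-13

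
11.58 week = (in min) 1.167e+05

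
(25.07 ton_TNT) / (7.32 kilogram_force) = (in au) 0.009768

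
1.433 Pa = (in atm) 1.414e-05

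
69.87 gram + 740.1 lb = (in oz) 1.184e+04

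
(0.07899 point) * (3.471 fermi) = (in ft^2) 1.041e-18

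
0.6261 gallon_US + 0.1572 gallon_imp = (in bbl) 0.0194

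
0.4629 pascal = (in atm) 4.568e-06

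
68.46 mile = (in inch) 4.338e+06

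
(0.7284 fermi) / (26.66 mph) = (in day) 7.074e-22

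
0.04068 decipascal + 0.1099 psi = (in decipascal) 7577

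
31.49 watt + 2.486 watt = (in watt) 33.98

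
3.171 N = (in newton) 3.171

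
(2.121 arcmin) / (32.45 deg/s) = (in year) 3.454e-11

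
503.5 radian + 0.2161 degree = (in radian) 503.5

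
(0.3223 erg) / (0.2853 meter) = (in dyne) 0.0113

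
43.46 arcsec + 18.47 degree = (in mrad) 322.6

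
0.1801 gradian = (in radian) 0.002829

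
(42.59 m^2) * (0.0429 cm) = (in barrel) 0.1149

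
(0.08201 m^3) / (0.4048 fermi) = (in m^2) 2.026e+14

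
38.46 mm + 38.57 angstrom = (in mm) 38.46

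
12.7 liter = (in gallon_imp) 2.794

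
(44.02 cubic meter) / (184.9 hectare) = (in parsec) 7.715e-22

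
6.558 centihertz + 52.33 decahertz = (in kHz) 0.5234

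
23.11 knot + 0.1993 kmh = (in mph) 26.72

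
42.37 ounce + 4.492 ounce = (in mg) 1.329e+06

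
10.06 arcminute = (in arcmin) 10.06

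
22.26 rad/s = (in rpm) 212.6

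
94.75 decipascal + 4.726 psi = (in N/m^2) 3.259e+04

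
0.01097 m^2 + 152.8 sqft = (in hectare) 0.001421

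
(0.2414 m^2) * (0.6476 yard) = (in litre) 142.9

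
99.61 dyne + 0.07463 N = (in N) 0.07563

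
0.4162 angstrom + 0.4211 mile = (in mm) 6.777e+05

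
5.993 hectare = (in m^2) 5.993e+04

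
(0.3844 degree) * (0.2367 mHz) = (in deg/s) 9.099e-05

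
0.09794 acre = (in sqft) 4266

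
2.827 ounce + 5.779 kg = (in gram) 5859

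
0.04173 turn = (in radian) 0.2622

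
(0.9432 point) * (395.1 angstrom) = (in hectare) 1.315e-15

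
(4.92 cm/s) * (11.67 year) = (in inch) 7.129e+08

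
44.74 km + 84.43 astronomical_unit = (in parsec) 0.0004093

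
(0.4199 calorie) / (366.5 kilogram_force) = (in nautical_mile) 2.639e-07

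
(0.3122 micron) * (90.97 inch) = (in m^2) 7.214e-07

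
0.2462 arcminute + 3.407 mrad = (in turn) 0.0005536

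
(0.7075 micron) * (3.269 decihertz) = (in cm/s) 2.313e-05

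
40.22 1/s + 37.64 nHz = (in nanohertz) 4.022e+10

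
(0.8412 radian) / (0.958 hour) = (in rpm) 0.002329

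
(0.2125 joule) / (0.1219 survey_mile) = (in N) 0.001083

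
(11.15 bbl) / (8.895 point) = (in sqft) 6081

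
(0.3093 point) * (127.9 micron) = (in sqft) 1.502e-07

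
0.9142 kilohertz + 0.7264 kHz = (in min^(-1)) 9.844e+04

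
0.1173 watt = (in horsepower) 0.0001573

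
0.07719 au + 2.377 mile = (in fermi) 1.155e+25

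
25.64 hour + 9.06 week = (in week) 9.213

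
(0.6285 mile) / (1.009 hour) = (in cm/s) 27.85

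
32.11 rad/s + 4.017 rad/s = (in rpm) 345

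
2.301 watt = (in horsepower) 0.003086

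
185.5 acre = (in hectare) 75.07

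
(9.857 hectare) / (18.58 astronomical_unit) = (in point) 0.0001005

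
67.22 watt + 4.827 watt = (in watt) 72.05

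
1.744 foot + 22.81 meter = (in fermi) 2.334e+16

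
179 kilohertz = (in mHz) 1.79e+08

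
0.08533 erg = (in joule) 8.533e-09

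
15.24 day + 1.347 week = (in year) 0.06759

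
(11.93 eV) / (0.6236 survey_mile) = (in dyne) 1.905e-16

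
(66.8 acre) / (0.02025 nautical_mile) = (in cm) 7.208e+05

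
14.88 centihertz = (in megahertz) 1.488e-07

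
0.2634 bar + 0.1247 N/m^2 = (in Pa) 2.634e+04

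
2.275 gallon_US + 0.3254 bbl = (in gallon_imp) 13.27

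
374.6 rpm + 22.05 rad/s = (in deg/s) 3511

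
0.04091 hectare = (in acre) 0.1011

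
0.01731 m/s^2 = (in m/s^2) 0.01731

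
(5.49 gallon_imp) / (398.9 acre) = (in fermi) 1.546e+07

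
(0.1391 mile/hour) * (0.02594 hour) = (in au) 3.882e-11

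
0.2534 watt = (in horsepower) 0.0003398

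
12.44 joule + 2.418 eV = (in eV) 7.764e+19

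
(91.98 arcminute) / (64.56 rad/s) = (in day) 4.797e-09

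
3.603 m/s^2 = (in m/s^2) 3.603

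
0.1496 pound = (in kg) 0.06786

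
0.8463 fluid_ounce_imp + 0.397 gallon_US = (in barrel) 0.009604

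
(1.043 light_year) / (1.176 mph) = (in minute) 3.128e+14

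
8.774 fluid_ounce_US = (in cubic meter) 0.0002595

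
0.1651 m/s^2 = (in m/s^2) 0.1651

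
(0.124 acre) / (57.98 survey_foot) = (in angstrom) 2.84e+11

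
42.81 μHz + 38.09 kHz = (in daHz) 3809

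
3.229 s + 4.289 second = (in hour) 0.002088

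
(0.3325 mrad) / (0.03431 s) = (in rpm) 0.09254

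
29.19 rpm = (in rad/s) 3.057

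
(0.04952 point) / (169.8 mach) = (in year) 9.581e-18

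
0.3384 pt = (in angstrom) 1.194e+06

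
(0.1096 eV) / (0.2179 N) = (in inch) 3.173e-18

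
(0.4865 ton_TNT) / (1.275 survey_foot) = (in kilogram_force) 5.341e+08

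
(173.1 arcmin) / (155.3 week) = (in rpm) 5.119e-09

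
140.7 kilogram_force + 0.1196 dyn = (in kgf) 140.7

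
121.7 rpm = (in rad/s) 12.74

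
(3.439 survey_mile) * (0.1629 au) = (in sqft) 1.452e+15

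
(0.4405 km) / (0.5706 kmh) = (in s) 2779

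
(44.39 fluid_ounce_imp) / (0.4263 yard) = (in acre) 7.995e-07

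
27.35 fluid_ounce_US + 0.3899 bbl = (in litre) 62.8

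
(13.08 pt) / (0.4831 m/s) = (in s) 0.009552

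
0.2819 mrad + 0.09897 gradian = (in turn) 0.0002923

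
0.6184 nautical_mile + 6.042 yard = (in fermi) 1.151e+18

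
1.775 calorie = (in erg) 7.427e+07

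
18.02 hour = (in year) 0.002057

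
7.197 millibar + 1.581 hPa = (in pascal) 877.8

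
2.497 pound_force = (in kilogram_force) 1.133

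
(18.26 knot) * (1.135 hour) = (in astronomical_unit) 2.566e-07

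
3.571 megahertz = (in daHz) 3.571e+05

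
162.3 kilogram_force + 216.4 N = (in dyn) 1.808e+08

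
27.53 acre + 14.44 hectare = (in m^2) 2.558e+05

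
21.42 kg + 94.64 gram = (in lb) 47.43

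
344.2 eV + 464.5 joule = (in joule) 464.5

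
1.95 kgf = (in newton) 19.12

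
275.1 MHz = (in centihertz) 2.751e+10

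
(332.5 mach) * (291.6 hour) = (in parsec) 3.852e-06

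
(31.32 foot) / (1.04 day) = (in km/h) 0.0003825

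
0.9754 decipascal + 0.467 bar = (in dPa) 4.67e+05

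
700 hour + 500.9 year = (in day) 1.829e+05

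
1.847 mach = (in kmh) 2264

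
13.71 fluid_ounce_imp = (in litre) 0.3895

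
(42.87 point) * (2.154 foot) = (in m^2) 0.009929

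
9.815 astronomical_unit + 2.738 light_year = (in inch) 1.02e+18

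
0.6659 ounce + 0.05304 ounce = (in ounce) 0.7189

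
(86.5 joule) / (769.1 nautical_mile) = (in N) 6.073e-05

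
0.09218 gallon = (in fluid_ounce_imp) 12.28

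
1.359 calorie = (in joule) 5.686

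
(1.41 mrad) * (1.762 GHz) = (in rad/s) 2.484e+06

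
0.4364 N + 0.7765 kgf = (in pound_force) 1.81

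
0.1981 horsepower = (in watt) 147.7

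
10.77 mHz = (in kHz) 1.077e-05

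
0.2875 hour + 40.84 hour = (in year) 0.004695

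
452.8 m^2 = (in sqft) 4874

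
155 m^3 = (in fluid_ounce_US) 5.241e+06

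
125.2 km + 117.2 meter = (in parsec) 4.061e-12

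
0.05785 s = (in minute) 0.0009642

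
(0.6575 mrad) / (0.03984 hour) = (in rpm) 4.378e-05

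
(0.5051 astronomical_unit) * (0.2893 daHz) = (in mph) 4.89e+11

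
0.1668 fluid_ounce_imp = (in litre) 0.004739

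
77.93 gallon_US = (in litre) 295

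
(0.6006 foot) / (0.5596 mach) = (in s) 0.0009607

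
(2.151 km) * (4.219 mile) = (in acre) 3609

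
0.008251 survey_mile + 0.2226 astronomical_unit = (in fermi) 3.33e+25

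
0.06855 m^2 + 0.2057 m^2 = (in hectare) 2.742e-05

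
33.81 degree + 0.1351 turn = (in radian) 1.439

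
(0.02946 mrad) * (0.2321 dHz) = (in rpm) 6.529e-06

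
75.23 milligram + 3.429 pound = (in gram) 1555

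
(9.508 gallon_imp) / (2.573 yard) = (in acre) 4.54e-06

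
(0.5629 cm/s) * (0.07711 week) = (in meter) 262.5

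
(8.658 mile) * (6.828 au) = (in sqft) 1.532e+17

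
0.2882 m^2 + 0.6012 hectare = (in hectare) 0.6012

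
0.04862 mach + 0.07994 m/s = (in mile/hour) 37.21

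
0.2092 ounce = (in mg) 5931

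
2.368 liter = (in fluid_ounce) 80.07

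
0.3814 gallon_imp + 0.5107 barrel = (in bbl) 0.5216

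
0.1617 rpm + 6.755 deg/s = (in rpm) 1.288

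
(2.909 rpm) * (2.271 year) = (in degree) 1.25e+09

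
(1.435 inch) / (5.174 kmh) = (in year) 8.042e-10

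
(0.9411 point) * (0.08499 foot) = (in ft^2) 9.257e-05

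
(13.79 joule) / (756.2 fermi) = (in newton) 1.824e+13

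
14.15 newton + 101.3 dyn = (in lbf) 3.181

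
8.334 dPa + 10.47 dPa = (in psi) 0.0002727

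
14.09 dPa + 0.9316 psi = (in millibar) 64.25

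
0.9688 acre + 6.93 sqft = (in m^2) 3921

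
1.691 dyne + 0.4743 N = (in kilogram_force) 0.04837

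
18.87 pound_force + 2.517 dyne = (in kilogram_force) 8.559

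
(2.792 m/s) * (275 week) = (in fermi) 4.644e+23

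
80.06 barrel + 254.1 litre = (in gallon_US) 3430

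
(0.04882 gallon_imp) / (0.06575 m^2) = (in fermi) 3.376e+12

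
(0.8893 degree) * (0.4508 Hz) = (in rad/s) 0.006997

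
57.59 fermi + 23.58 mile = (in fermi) 3.795e+19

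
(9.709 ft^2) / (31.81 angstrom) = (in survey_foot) 9.303e+08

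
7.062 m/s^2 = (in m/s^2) 7.062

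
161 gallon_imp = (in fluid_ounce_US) 2.475e+04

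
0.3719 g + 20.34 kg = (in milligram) 2.034e+07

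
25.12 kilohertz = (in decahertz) 2512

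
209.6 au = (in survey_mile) 1.948e+10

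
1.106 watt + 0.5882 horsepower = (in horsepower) 0.5897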